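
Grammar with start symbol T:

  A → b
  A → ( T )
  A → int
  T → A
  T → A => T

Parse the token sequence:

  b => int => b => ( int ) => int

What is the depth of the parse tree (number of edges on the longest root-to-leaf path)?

[T [A b] => [T [A int] => [T [A b] => [T [A ( [T [A int]] )] => [T [A int]]]]]]

7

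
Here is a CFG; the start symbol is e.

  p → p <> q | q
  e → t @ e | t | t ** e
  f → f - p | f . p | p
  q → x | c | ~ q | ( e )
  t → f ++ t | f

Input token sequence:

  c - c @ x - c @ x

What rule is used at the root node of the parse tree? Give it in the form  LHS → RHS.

[e [t [f [f [p [q c]]] - [p [q c]]]] @ [e [t [f [f [p [q x]]] - [p [q c]]]] @ [e [t [f [p [q x]]]]]]]

e → t @ e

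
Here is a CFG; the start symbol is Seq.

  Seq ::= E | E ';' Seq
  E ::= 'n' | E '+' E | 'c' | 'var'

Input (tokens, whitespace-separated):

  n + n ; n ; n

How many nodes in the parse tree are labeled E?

[Seq [E [E n] + [E n]] ; [Seq [E n] ; [Seq [E n]]]]

5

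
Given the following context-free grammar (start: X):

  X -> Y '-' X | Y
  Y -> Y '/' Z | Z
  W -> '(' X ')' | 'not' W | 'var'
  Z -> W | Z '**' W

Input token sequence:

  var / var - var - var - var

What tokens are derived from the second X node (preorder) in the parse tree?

[X [Y [Y [Z [W var]]] / [Z [W var]]] - [X [Y [Z [W var]]] - [X [Y [Z [W var]]] - [X [Y [Z [W var]]]]]]]

var - var - var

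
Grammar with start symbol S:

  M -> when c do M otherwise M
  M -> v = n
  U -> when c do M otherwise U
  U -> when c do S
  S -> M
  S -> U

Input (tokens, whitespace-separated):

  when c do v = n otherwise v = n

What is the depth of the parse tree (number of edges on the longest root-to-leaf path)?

3

[S [M when c do [M v = n] otherwise [M v = n]]]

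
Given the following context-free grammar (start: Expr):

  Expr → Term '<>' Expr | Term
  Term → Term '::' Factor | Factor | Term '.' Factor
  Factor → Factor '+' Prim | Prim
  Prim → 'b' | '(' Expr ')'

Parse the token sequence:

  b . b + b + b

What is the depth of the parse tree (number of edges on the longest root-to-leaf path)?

[Expr [Term [Term [Factor [Prim b]]] . [Factor [Factor [Factor [Prim b]] + [Prim b]] + [Prim b]]]]

6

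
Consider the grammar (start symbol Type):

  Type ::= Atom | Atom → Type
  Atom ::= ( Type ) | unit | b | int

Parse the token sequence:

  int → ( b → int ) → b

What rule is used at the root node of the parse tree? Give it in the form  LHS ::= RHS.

[Type [Atom int] → [Type [Atom ( [Type [Atom b] → [Type [Atom int]]] )] → [Type [Atom b]]]]

Type ::= Atom → Type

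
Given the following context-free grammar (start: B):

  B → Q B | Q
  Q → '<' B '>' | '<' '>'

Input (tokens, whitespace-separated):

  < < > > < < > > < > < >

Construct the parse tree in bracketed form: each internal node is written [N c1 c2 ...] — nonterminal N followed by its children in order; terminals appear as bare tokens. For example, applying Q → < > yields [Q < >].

B
Q B
< B > B
< Q > B
< < > > B
< < > > Q B
< < > > < B > B
< < > > < Q > B
< < > > < < > > B
< < > > < < > > Q B
< < > > < < > > < > B
< < > > < < > > < > Q
< < > > < < > > < > < >

[B [Q < [B [Q < >]] >] [B [Q < [B [Q < >]] >] [B [Q < >] [B [Q < >]]]]]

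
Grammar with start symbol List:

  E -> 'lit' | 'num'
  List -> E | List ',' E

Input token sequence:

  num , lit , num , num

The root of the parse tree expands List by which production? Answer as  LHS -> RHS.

List -> List ',' E

[List [List [List [List [E num]] , [E lit]] , [E num]] , [E num]]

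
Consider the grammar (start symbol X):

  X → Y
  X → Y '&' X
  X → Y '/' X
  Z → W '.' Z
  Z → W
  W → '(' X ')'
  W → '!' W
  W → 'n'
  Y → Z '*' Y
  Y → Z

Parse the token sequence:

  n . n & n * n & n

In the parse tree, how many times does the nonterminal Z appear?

[X [Y [Z [W n] . [Z [W n]]]] & [X [Y [Z [W n]] * [Y [Z [W n]]]] & [X [Y [Z [W n]]]]]]

5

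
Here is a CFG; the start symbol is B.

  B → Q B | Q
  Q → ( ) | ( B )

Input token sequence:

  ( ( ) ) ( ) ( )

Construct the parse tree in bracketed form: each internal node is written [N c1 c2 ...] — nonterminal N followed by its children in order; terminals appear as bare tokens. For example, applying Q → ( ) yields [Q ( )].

[B [Q ( [B [Q ( )]] )] [B [Q ( )] [B [Q ( )]]]]

B
Q B
( B ) B
( Q ) B
( ( ) ) B
( ( ) ) Q B
( ( ) ) ( ) B
( ( ) ) ( ) Q
( ( ) ) ( ) ( )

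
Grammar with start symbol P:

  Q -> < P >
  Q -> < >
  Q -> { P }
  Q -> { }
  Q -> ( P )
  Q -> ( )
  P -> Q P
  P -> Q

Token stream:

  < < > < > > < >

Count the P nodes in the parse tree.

4

[P [Q < [P [Q < >] [P [Q < >]]] >] [P [Q < >]]]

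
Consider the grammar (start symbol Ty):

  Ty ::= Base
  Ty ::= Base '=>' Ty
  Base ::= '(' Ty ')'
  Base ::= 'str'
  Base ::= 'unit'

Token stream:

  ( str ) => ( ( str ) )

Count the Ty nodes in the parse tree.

5

[Ty [Base ( [Ty [Base str]] )] => [Ty [Base ( [Ty [Base ( [Ty [Base str]] )]] )]]]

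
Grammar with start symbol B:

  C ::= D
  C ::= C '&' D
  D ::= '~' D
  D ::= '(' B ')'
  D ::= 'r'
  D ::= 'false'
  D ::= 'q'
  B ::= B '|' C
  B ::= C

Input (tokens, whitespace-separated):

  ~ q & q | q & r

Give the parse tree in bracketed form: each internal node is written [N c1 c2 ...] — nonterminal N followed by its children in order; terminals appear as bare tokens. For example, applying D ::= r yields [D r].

[B [B [C [C [D ~ [D q]]] & [D q]]] | [C [C [D q]] & [D r]]]

B
B | C
C | C
C & D | C
D & D | C
~ D & D | C
~ q & D | C
~ q & q | C
~ q & q | C & D
~ q & q | D & D
~ q & q | q & D
~ q & q | q & r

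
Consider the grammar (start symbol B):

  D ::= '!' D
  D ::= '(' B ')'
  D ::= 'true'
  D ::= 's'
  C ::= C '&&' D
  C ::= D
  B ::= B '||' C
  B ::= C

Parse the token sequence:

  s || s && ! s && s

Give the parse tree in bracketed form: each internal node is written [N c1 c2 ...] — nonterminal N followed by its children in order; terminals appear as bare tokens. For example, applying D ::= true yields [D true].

[B [B [C [D s]]] || [C [C [C [D s]] && [D ! [D s]]] && [D s]]]

B
B || C
C || C
D || C
s || C
s || C && D
s || C && D && D
s || D && D && D
s || s && D && D
s || s && ! D && D
s || s && ! s && D
s || s && ! s && s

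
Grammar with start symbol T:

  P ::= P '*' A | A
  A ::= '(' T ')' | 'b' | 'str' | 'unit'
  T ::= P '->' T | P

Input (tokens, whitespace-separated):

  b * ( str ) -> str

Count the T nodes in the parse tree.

[T [P [P [A b]] * [A ( [T [P [A str]]] )]] -> [T [P [A str]]]]

3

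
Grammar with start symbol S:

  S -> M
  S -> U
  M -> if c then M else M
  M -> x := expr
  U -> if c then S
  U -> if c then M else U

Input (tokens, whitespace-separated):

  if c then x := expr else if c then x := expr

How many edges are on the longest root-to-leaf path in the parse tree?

5

[S [U if c then [M x := expr] else [U if c then [S [M x := expr]]]]]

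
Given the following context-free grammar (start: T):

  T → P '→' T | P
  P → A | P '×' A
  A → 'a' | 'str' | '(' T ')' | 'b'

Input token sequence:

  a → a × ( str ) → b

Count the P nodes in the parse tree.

[T [P [A a]] → [T [P [P [A a]] × [A ( [T [P [A str]]] )]] → [T [P [A b]]]]]

5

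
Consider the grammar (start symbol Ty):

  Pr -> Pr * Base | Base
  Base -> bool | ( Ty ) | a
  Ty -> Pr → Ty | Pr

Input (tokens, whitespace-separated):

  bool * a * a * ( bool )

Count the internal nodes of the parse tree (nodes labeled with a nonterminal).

12

[Ty [Pr [Pr [Pr [Pr [Base bool]] * [Base a]] * [Base a]] * [Base ( [Ty [Pr [Base bool]]] )]]]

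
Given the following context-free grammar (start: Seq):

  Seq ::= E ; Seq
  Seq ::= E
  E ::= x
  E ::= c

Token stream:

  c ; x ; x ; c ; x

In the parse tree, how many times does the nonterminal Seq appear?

5

[Seq [E c] ; [Seq [E x] ; [Seq [E x] ; [Seq [E c] ; [Seq [E x]]]]]]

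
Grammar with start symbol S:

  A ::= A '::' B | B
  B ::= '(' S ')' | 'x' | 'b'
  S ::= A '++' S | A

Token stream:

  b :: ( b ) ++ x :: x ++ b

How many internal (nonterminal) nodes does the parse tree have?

[S [A [A [B b]] :: [B ( [S [A [B b]]] )]] ++ [S [A [A [B x]] :: [B x]] ++ [S [A [B b]]]]]

16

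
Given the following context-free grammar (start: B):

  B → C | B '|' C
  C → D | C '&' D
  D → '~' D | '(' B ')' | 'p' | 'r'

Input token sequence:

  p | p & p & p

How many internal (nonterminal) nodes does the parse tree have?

10

[B [B [C [D p]]] | [C [C [C [D p]] & [D p]] & [D p]]]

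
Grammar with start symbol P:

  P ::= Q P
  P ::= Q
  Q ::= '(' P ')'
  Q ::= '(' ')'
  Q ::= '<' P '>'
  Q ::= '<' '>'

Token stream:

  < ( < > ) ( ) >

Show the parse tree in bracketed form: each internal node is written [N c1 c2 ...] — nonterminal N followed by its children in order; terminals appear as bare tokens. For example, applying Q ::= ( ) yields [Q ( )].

[P [Q < [P [Q ( [P [Q < >]] )] [P [Q ( )]]] >]]

P
Q
< P >
< Q P >
< ( P ) P >
< ( Q ) P >
< ( < > ) P >
< ( < > ) Q >
< ( < > ) ( ) >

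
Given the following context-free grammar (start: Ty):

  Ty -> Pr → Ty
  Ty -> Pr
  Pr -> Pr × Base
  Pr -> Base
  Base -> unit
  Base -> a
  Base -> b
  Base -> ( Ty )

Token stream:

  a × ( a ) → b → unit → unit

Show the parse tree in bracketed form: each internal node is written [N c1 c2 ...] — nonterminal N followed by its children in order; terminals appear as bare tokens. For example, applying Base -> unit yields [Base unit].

[Ty [Pr [Pr [Base a]] × [Base ( [Ty [Pr [Base a]]] )]] → [Ty [Pr [Base b]] → [Ty [Pr [Base unit]] → [Ty [Pr [Base unit]]]]]]

Ty
Pr → Ty
Pr × Base → Ty
Base × Base → Ty
a × Base → Ty
a × ( Ty ) → Ty
a × ( Pr ) → Ty
a × ( Base ) → Ty
a × ( a ) → Ty
a × ( a ) → Pr → Ty
a × ( a ) → Base → Ty
a × ( a ) → b → Ty
a × ( a ) → b → Pr → Ty
a × ( a ) → b → Base → Ty
a × ( a ) → b → unit → Ty
a × ( a ) → b → unit → Pr
a × ( a ) → b → unit → Base
a × ( a ) → b → unit → unit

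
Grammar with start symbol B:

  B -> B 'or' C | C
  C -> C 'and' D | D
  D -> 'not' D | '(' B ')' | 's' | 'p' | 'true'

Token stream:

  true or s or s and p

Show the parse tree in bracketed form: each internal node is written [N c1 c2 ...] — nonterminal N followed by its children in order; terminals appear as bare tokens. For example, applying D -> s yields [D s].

[B [B [B [C [D true]]] or [C [D s]]] or [C [C [D s]] and [D p]]]

B
B or C
B or C or C
C or C or C
D or C or C
true or C or C
true or D or C
true or s or C
true or s or C and D
true or s or D and D
true or s or s and D
true or s or s and p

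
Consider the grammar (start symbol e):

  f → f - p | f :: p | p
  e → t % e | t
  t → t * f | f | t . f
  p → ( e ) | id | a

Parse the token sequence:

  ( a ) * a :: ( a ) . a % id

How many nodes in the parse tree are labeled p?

7

[e [t [t [t [f [p ( [e [t [f [p a]]]] )]]] * [f [f [p a]] :: [p ( [e [t [f [p a]]]] )]]] . [f [p a]]] % [e [t [f [p id]]]]]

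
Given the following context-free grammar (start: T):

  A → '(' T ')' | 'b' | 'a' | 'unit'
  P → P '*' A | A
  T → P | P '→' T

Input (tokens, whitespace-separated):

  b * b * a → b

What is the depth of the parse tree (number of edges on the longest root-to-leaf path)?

5

[T [P [P [P [A b]] * [A b]] * [A a]] → [T [P [A b]]]]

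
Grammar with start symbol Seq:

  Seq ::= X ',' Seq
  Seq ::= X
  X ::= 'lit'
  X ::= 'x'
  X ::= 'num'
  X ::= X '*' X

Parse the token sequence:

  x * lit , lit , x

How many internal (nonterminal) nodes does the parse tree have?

8

[Seq [X [X x] * [X lit]] , [Seq [X lit] , [Seq [X x]]]]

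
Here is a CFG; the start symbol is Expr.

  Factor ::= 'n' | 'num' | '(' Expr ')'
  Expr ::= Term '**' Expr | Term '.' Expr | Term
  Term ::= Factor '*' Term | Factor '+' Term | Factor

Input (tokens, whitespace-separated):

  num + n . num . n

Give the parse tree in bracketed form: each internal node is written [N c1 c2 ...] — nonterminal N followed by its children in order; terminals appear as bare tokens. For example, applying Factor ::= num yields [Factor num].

Expr
Term . Expr
Factor + Term . Expr
num + Term . Expr
num + Factor . Expr
num + n . Expr
num + n . Term . Expr
num + n . Factor . Expr
num + n . num . Expr
num + n . num . Term
num + n . num . Factor
num + n . num . n

[Expr [Term [Factor num] + [Term [Factor n]]] . [Expr [Term [Factor num]] . [Expr [Term [Factor n]]]]]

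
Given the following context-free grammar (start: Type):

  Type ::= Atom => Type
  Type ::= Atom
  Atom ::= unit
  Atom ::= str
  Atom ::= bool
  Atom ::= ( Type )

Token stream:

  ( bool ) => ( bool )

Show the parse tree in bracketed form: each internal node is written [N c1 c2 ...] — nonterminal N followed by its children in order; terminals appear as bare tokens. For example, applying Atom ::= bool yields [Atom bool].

Type
Atom => Type
( Type ) => Type
( Atom ) => Type
( bool ) => Type
( bool ) => Atom
( bool ) => ( Type )
( bool ) => ( Atom )
( bool ) => ( bool )

[Type [Atom ( [Type [Atom bool]] )] => [Type [Atom ( [Type [Atom bool]] )]]]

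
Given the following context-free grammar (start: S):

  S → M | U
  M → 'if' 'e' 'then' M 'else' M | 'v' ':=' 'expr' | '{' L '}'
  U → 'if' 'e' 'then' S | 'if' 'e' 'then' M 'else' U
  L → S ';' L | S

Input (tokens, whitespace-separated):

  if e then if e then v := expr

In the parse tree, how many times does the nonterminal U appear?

[S [U if e then [S [U if e then [S [M v := expr]]]]]]

2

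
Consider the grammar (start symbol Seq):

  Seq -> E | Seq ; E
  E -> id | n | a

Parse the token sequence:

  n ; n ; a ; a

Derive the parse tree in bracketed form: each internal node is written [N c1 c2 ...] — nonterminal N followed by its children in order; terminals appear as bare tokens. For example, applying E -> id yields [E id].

[Seq [Seq [Seq [Seq [E n]] ; [E n]] ; [E a]] ; [E a]]

Seq
Seq ; E
Seq ; E ; E
Seq ; E ; E ; E
E ; E ; E ; E
n ; E ; E ; E
n ; n ; E ; E
n ; n ; a ; E
n ; n ; a ; a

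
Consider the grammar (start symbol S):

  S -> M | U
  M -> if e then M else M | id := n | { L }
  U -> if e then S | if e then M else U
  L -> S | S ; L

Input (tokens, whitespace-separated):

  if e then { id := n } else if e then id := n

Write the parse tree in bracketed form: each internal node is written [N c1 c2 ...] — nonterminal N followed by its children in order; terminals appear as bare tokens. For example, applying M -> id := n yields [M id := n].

[S [U if e then [M { [L [S [M id := n]]] }] else [U if e then [S [M id := n]]]]]

S
U
if e then M else U
if e then { L } else U
if e then { S } else U
if e then { M } else U
if e then { id := n } else U
if e then { id := n } else if e then S
if e then { id := n } else if e then M
if e then { id := n } else if e then id := n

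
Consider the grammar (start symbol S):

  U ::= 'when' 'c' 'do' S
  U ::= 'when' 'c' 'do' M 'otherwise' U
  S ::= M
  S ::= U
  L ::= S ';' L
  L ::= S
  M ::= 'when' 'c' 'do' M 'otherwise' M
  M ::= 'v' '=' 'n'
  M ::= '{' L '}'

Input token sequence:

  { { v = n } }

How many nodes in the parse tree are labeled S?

[S [M { [L [S [M { [L [S [M v = n]]] }]]] }]]

3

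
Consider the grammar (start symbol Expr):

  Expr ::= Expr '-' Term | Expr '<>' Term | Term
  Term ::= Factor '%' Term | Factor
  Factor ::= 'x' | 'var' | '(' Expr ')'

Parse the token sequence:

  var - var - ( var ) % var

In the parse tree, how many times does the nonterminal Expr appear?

4

[Expr [Expr [Expr [Term [Factor var]]] - [Term [Factor var]]] - [Term [Factor ( [Expr [Term [Factor var]]] )] % [Term [Factor var]]]]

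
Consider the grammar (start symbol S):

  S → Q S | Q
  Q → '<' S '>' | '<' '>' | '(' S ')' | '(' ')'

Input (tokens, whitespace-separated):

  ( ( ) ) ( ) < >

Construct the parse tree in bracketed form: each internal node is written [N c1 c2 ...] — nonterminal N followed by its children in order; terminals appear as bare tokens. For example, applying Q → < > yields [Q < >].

[S [Q ( [S [Q ( )]] )] [S [Q ( )] [S [Q < >]]]]

S
Q S
( S ) S
( Q ) S
( ( ) ) S
( ( ) ) Q S
( ( ) ) ( ) S
( ( ) ) ( ) Q
( ( ) ) ( ) < >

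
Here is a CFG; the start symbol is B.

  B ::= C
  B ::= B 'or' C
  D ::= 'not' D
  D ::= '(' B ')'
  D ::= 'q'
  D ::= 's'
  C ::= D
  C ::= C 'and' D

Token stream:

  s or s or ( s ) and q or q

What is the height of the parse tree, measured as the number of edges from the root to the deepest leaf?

8

[B [B [B [B [C [D s]]] or [C [D s]]] or [C [C [D ( [B [C [D s]]] )]] and [D q]]] or [C [D q]]]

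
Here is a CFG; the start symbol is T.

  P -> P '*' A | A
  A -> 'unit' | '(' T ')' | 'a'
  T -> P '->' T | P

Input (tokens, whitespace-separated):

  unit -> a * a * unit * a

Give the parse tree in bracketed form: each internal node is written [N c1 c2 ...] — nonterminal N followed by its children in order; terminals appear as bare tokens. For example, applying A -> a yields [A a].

T
P -> T
A -> T
unit -> T
unit -> P
unit -> P * A
unit -> P * A * A
unit -> P * A * A * A
unit -> A * A * A * A
unit -> a * A * A * A
unit -> a * a * A * A
unit -> a * a * unit * A
unit -> a * a * unit * a

[T [P [A unit]] -> [T [P [P [P [P [A a]] * [A a]] * [A unit]] * [A a]]]]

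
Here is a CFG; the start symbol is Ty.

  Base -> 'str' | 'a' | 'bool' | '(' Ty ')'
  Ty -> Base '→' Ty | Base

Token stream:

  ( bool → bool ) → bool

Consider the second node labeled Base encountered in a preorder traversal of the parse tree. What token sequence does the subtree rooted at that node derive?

bool

[Ty [Base ( [Ty [Base bool] → [Ty [Base bool]]] )] → [Ty [Base bool]]]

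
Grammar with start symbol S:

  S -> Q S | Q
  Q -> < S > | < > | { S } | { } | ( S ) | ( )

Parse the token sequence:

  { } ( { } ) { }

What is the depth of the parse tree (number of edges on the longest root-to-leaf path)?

[S [Q { }] [S [Q ( [S [Q { }]] )] [S [Q { }]]]]

5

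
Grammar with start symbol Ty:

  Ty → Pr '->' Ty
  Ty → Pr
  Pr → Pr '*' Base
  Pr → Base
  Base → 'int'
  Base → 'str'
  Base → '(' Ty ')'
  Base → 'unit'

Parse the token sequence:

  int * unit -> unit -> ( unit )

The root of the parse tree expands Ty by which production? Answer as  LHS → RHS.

Ty → Pr '->' Ty

[Ty [Pr [Pr [Base int]] * [Base unit]] -> [Ty [Pr [Base unit]] -> [Ty [Pr [Base ( [Ty [Pr [Base unit]]] )]]]]]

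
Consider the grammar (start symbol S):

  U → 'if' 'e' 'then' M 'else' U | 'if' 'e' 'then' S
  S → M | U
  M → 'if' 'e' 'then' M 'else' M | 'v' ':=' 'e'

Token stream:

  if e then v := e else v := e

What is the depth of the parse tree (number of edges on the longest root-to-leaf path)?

[S [M if e then [M v := e] else [M v := e]]]

3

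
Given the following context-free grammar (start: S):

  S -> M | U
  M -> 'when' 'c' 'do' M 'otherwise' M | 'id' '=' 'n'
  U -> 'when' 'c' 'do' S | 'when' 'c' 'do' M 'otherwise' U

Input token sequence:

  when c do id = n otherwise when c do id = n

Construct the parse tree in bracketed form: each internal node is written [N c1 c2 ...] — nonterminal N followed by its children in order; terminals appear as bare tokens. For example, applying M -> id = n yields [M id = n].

[S [U when c do [M id = n] otherwise [U when c do [S [M id = n]]]]]

S
U
when c do M otherwise U
when c do id = n otherwise U
when c do id = n otherwise when c do S
when c do id = n otherwise when c do M
when c do id = n otherwise when c do id = n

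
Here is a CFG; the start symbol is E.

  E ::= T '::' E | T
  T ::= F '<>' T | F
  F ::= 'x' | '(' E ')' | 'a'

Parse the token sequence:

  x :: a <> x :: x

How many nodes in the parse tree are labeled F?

[E [T [F x]] :: [E [T [F a] <> [T [F x]]] :: [E [T [F x]]]]]

4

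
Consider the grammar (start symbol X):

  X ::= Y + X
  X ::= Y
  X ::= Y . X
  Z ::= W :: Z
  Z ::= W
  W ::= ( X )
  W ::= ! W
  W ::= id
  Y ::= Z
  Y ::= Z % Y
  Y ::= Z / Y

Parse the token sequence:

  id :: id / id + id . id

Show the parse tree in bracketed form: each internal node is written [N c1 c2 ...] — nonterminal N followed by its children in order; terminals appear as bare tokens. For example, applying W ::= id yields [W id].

X
Y + X
Z / Y + X
W :: Z / Y + X
id :: Z / Y + X
id :: W / Y + X
id :: id / Y + X
id :: id / Z + X
id :: id / W + X
id :: id / id + X
id :: id / id + Y . X
id :: id / id + Z . X
id :: id / id + W . X
id :: id / id + id . X
id :: id / id + id . Y
id :: id / id + id . Z
id :: id / id + id . W
id :: id / id + id . id

[X [Y [Z [W id] :: [Z [W id]]] / [Y [Z [W id]]]] + [X [Y [Z [W id]]] . [X [Y [Z [W id]]]]]]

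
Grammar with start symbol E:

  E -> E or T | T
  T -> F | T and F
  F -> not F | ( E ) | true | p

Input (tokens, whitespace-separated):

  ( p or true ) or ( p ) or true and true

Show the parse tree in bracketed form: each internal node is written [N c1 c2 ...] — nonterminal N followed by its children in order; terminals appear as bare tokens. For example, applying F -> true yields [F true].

E
E or T
E or T or T
T or T or T
F or T or T
( E ) or T or T
( E or T ) or T or T
( T or T ) or T or T
( F or T ) or T or T
( p or T ) or T or T
( p or F ) or T or T
( p or true ) or T or T
( p or true ) or F or T
( p or true ) or ( E ) or T
( p or true ) or ( T ) or T
( p or true ) or ( F ) or T
( p or true ) or ( p ) or T
( p or true ) or ( p ) or T and F
( p or true ) or ( p ) or F and F
( p or true ) or ( p ) or true and F
( p or true ) or ( p ) or true and true

[E [E [E [T [F ( [E [E [T [F p]]] or [T [F true]]] )]]] or [T [F ( [E [T [F p]]] )]]] or [T [T [F true]] and [F true]]]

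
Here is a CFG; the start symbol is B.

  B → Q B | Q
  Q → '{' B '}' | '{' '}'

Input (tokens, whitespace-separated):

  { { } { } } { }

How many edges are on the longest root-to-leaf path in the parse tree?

[B [Q { [B [Q { }] [B [Q { }]]] }] [B [Q { }]]]

5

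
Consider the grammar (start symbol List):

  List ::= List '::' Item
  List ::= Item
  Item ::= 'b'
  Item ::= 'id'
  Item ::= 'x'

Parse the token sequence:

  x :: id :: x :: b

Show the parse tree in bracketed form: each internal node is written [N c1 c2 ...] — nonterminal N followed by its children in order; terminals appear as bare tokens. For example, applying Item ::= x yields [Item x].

List
List :: Item
List :: Item :: Item
List :: Item :: Item :: Item
Item :: Item :: Item :: Item
x :: Item :: Item :: Item
x :: id :: Item :: Item
x :: id :: x :: Item
x :: id :: x :: b

[List [List [List [List [Item x]] :: [Item id]] :: [Item x]] :: [Item b]]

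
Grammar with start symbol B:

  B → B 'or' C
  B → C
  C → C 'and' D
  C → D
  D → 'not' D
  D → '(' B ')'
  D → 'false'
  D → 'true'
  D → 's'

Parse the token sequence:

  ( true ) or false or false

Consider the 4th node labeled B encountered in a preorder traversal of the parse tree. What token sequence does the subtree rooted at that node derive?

[B [B [B [C [D ( [B [C [D true]]] )]]] or [C [D false]]] or [C [D false]]]

true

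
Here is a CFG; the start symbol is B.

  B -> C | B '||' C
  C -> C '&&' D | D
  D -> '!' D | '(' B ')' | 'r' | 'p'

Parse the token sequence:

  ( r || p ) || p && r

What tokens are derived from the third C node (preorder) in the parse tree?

p

[B [B [C [D ( [B [B [C [D r]]] || [C [D p]]] )]]] || [C [C [D p]] && [D r]]]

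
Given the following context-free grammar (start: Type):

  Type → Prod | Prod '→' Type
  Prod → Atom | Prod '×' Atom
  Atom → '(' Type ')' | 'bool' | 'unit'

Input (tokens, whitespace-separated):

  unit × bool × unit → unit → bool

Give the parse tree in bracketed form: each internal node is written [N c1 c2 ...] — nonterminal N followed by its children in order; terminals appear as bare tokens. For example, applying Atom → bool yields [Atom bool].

Type
Prod → Type
Prod × Atom → Type
Prod × Atom × Atom → Type
Atom × Atom × Atom → Type
unit × Atom × Atom → Type
unit × bool × Atom → Type
unit × bool × unit → Type
unit × bool × unit → Prod → Type
unit × bool × unit → Atom → Type
unit × bool × unit → unit → Type
unit × bool × unit → unit → Prod
unit × bool × unit → unit → Atom
unit × bool × unit → unit → bool

[Type [Prod [Prod [Prod [Atom unit]] × [Atom bool]] × [Atom unit]] → [Type [Prod [Atom unit]] → [Type [Prod [Atom bool]]]]]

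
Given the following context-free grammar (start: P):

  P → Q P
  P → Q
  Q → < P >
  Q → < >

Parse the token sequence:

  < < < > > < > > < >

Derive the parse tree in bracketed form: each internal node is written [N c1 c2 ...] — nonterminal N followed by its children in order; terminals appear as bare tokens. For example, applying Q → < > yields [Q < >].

[P [Q < [P [Q < [P [Q < >]] >] [P [Q < >]]] >] [P [Q < >]]]

P
Q P
< P > P
< Q P > P
< < P > P > P
< < Q > P > P
< < < > > P > P
< < < > > Q > P
< < < > > < > > P
< < < > > < > > Q
< < < > > < > > < >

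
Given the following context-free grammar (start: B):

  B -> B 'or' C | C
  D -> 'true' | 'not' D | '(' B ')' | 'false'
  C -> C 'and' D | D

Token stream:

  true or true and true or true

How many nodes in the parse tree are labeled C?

4

[B [B [B [C [D true]]] or [C [C [D true]] and [D true]]] or [C [D true]]]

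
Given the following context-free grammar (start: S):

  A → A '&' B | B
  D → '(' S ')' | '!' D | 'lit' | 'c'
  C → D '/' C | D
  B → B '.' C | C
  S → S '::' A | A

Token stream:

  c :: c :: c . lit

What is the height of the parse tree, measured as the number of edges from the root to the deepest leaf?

7

[S [S [S [A [B [C [D c]]]]] :: [A [B [C [D c]]]]] :: [A [B [B [C [D c]]] . [C [D lit]]]]]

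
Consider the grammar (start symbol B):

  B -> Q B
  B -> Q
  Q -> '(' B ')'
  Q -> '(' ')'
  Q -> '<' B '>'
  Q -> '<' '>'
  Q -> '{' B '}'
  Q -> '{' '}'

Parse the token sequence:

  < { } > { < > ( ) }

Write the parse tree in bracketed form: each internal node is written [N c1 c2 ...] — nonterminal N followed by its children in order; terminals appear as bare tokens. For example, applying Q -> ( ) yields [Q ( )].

[B [Q < [B [Q { }]] >] [B [Q { [B [Q < >] [B [Q ( )]]] }]]]

B
Q B
< B > B
< Q > B
< { } > B
< { } > Q
< { } > { B }
< { } > { Q B }
< { } > { < > B }
< { } > { < > Q }
< { } > { < > ( ) }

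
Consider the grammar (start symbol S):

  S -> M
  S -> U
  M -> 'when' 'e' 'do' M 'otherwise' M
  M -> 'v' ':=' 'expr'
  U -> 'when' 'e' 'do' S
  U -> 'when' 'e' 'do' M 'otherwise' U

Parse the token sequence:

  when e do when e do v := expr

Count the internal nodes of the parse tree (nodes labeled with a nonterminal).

[S [U when e do [S [U when e do [S [M v := expr]]]]]]

6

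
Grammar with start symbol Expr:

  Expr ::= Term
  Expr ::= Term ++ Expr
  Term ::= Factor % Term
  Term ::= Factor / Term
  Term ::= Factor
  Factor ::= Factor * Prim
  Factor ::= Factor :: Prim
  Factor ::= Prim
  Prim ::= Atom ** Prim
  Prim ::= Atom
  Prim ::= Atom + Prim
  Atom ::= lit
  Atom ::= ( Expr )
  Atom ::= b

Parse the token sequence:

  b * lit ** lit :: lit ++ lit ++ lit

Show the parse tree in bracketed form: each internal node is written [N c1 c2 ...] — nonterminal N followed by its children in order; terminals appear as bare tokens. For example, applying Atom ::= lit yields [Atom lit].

Expr
Term ++ Expr
Factor ++ Expr
Factor :: Prim ++ Expr
Factor * Prim :: Prim ++ Expr
Prim * Prim :: Prim ++ Expr
Atom * Prim :: Prim ++ Expr
b * Prim :: Prim ++ Expr
b * Atom ** Prim :: Prim ++ Expr
b * lit ** Prim :: Prim ++ Expr
b * lit ** Atom :: Prim ++ Expr
b * lit ** lit :: Prim ++ Expr
b * lit ** lit :: Atom ++ Expr
b * lit ** lit :: lit ++ Expr
b * lit ** lit :: lit ++ Term ++ Expr
b * lit ** lit :: lit ++ Factor ++ Expr
b * lit ** lit :: lit ++ Prim ++ Expr
b * lit ** lit :: lit ++ Atom ++ Expr
b * lit ** lit :: lit ++ lit ++ Expr
b * lit ** lit :: lit ++ lit ++ Term
b * lit ** lit :: lit ++ lit ++ Factor
b * lit ** lit :: lit ++ lit ++ Prim
b * lit ** lit :: lit ++ lit ++ Atom
b * lit ** lit :: lit ++ lit ++ lit

[Expr [Term [Factor [Factor [Factor [Prim [Atom b]]] * [Prim [Atom lit] ** [Prim [Atom lit]]]] :: [Prim [Atom lit]]]] ++ [Expr [Term [Factor [Prim [Atom lit]]]] ++ [Expr [Term [Factor [Prim [Atom lit]]]]]]]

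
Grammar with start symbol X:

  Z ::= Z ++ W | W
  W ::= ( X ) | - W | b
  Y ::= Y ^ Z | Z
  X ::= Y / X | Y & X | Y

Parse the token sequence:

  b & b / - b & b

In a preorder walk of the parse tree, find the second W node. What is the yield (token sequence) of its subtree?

[X [Y [Z [W b]]] & [X [Y [Z [W b]]] / [X [Y [Z [W - [W b]]]] & [X [Y [Z [W b]]]]]]]

b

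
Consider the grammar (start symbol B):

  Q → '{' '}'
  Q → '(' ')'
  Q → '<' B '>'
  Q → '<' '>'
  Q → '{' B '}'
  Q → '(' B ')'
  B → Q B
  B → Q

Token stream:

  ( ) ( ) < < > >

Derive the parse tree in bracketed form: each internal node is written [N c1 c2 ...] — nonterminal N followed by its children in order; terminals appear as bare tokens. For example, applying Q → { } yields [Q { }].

[B [Q ( )] [B [Q ( )] [B [Q < [B [Q < >]] >]]]]

B
Q B
( ) B
( ) Q B
( ) ( ) B
( ) ( ) Q
( ) ( ) < B >
( ) ( ) < Q >
( ) ( ) < < > >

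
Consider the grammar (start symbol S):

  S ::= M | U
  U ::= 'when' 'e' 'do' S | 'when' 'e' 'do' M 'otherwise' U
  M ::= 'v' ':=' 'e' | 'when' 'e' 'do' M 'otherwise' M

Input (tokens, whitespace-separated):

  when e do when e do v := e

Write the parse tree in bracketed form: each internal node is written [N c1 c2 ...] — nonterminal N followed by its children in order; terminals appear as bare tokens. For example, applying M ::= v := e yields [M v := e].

S
U
when e do S
when e do U
when e do when e do S
when e do when e do M
when e do when e do v := e

[S [U when e do [S [U when e do [S [M v := e]]]]]]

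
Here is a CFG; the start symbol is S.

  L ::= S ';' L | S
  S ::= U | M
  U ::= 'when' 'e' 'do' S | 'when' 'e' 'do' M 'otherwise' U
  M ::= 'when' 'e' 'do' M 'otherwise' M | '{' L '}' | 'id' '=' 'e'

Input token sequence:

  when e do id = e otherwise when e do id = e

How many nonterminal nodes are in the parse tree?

[S [U when e do [M id = e] otherwise [U when e do [S [M id = e]]]]]

6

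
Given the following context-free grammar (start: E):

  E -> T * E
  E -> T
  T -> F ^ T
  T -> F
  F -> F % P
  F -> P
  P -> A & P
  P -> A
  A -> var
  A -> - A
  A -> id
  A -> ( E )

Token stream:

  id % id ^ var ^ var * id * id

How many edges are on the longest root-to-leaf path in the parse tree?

7

[E [T [F [F [P [A id]]] % [P [A id]]] ^ [T [F [P [A var]]] ^ [T [F [P [A var]]]]]] * [E [T [F [P [A id]]]] * [E [T [F [P [A id]]]]]]]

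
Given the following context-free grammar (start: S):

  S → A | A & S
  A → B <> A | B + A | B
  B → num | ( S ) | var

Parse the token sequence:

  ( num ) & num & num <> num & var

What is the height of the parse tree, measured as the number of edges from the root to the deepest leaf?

6

[S [A [B ( [S [A [B num]]] )]] & [S [A [B num]] & [S [A [B num] <> [A [B num]]] & [S [A [B var]]]]]]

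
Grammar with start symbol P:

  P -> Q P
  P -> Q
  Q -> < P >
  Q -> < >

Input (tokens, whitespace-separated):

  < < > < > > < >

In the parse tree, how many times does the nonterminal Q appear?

4

[P [Q < [P [Q < >] [P [Q < >]]] >] [P [Q < >]]]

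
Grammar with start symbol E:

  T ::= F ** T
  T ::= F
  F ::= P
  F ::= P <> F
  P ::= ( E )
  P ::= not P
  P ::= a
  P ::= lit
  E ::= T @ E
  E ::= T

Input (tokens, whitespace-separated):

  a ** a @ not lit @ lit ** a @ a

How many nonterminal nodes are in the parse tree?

23

[E [T [F [P a]] ** [T [F [P a]]]] @ [E [T [F [P not [P lit]]]] @ [E [T [F [P lit]] ** [T [F [P a]]]] @ [E [T [F [P a]]]]]]]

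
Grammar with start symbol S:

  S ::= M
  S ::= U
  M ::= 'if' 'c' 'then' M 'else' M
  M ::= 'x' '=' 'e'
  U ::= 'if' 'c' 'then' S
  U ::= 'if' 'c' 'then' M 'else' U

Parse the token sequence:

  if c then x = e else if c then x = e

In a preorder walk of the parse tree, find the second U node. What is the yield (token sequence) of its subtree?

[S [U if c then [M x = e] else [U if c then [S [M x = e]]]]]

if c then x = e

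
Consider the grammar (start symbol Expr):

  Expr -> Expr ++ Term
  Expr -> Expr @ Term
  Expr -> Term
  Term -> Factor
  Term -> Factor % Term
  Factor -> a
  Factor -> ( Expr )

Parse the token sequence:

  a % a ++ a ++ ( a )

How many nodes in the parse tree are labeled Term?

[Expr [Expr [Expr [Term [Factor a] % [Term [Factor a]]]] ++ [Term [Factor a]]] ++ [Term [Factor ( [Expr [Term [Factor a]]] )]]]

5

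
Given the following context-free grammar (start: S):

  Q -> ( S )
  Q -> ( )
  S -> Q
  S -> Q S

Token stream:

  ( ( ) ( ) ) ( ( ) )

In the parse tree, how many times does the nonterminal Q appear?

[S [Q ( [S [Q ( )] [S [Q ( )]]] )] [S [Q ( [S [Q ( )]] )]]]

5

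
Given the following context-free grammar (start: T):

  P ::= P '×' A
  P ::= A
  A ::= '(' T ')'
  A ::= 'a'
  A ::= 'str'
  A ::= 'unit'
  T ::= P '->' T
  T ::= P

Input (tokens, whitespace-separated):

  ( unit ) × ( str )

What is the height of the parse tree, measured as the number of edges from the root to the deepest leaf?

[T [P [P [A ( [T [P [A unit]]] )]] × [A ( [T [P [A str]]] )]]]

7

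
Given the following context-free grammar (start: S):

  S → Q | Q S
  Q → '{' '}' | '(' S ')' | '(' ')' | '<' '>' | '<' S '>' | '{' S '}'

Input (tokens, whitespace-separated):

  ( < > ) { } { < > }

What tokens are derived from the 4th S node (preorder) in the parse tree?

[S [Q ( [S [Q < >]] )] [S [Q { }] [S [Q { [S [Q < >]] }]]]]

{ < > }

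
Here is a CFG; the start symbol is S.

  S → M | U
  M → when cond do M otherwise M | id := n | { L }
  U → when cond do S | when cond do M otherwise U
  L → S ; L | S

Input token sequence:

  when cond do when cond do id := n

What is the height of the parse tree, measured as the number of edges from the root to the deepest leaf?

[S [U when cond do [S [U when cond do [S [M id := n]]]]]]

6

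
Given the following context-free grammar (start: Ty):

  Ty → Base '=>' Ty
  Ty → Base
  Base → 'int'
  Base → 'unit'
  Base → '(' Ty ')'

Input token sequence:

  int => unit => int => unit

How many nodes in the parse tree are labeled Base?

4

[Ty [Base int] => [Ty [Base unit] => [Ty [Base int] => [Ty [Base unit]]]]]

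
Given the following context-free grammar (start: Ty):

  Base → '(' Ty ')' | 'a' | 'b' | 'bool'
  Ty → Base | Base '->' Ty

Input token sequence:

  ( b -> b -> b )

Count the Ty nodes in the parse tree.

4

[Ty [Base ( [Ty [Base b] -> [Ty [Base b] -> [Ty [Base b]]]] )]]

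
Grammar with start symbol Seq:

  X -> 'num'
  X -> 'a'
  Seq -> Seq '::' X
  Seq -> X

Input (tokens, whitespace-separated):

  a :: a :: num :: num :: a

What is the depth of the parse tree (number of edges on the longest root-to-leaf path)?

6

[Seq [Seq [Seq [Seq [Seq [X a]] :: [X a]] :: [X num]] :: [X num]] :: [X a]]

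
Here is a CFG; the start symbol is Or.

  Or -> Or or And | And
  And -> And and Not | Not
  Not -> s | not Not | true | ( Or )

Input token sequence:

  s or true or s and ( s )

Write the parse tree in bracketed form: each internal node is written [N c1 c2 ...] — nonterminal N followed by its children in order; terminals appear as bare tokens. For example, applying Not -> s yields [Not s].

[Or [Or [Or [And [Not s]]] or [And [Not true]]] or [And [And [Not s]] and [Not ( [Or [And [Not s]]] )]]]

Or
Or or And
Or or And or And
And or And or And
Not or And or And
s or And or And
s or Not or And
s or true or And
s or true or And and Not
s or true or Not and Not
s or true or s and Not
s or true or s and ( Or )
s or true or s and ( And )
s or true or s and ( Not )
s or true or s and ( s )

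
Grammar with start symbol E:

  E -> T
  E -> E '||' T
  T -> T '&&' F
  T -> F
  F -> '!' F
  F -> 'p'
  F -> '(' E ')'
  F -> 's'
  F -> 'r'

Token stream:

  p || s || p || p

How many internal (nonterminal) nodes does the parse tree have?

12

[E [E [E [E [T [F p]]] || [T [F s]]] || [T [F p]]] || [T [F p]]]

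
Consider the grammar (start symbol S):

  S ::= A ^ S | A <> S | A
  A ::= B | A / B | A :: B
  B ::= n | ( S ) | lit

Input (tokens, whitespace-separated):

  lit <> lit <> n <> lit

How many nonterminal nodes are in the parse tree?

12

[S [A [B lit]] <> [S [A [B lit]] <> [S [A [B n]] <> [S [A [B lit]]]]]]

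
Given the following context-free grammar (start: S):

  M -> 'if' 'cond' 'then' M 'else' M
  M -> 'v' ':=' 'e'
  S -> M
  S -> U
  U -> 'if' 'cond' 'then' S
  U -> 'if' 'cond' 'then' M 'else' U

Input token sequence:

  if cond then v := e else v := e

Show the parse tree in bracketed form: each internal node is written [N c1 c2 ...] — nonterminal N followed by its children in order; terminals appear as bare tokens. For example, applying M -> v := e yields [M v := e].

[S [M if cond then [M v := e] else [M v := e]]]

S
M
if cond then M else M
if cond then v := e else M
if cond then v := e else v := e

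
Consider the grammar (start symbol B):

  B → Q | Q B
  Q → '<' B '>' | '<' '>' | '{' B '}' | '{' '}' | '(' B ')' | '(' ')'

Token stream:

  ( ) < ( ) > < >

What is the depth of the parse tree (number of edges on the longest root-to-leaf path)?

5

[B [Q ( )] [B [Q < [B [Q ( )]] >] [B [Q < >]]]]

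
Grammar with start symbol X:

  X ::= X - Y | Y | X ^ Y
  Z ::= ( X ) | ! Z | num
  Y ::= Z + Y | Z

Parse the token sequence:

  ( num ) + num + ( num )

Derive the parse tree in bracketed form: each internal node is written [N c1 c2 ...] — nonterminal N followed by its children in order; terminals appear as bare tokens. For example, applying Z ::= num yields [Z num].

[X [Y [Z ( [X [Y [Z num]]] )] + [Y [Z num] + [Y [Z ( [X [Y [Z num]]] )]]]]]

X
Y
Z + Y
( X ) + Y
( Y ) + Y
( Z ) + Y
( num ) + Y
( num ) + Z + Y
( num ) + num + Y
( num ) + num + Z
( num ) + num + ( X )
( num ) + num + ( Y )
( num ) + num + ( Z )
( num ) + num + ( num )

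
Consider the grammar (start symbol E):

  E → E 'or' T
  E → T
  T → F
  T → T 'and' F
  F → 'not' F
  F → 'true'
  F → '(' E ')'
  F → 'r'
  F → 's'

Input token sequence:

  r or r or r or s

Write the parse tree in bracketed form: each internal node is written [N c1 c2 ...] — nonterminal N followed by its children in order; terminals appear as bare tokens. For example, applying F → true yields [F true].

E
E or T
E or T or T
E or T or T or T
T or T or T or T
F or T or T or T
r or T or T or T
r or F or T or T
r or r or T or T
r or r or F or T
r or r or r or T
r or r or r or F
r or r or r or s

[E [E [E [E [T [F r]]] or [T [F r]]] or [T [F r]]] or [T [F s]]]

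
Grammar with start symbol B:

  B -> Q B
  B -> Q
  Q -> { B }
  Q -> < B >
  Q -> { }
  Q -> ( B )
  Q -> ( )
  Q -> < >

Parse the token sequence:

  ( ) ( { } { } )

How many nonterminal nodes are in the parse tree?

8

[B [Q ( )] [B [Q ( [B [Q { }] [B [Q { }]]] )]]]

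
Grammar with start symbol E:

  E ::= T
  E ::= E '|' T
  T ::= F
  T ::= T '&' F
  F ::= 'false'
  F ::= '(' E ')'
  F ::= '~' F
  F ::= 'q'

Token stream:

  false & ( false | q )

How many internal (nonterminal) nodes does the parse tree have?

11

[E [T [T [F false]] & [F ( [E [E [T [F false]]] | [T [F q]]] )]]]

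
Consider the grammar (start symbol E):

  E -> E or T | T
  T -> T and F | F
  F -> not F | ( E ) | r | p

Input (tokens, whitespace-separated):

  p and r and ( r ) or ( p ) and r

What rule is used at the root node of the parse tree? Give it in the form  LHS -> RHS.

E -> E or T

[E [E [T [T [T [F p]] and [F r]] and [F ( [E [T [F r]]] )]]] or [T [T [F ( [E [T [F p]]] )]] and [F r]]]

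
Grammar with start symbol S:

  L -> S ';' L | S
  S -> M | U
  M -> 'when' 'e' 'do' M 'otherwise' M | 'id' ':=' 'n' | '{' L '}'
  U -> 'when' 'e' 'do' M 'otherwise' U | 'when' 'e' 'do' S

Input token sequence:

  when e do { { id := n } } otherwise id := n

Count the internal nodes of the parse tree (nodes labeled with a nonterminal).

[S [M when e do [M { [L [S [M { [L [S [M id := n]]] }]]] }] otherwise [M id := n]]]

10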